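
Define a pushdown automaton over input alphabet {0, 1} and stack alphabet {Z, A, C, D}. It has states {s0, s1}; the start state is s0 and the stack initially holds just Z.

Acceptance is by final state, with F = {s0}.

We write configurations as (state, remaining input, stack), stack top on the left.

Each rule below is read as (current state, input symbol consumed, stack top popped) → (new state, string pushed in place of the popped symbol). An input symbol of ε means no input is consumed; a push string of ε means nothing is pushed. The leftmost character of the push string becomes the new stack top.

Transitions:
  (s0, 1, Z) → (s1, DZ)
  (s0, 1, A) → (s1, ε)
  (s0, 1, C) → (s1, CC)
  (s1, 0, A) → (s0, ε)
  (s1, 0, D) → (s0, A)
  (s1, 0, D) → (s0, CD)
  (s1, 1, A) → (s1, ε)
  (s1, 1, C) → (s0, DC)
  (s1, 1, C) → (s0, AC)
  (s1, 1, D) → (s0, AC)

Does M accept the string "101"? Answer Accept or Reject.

No computation consumes all input and reaches a final state.

Reject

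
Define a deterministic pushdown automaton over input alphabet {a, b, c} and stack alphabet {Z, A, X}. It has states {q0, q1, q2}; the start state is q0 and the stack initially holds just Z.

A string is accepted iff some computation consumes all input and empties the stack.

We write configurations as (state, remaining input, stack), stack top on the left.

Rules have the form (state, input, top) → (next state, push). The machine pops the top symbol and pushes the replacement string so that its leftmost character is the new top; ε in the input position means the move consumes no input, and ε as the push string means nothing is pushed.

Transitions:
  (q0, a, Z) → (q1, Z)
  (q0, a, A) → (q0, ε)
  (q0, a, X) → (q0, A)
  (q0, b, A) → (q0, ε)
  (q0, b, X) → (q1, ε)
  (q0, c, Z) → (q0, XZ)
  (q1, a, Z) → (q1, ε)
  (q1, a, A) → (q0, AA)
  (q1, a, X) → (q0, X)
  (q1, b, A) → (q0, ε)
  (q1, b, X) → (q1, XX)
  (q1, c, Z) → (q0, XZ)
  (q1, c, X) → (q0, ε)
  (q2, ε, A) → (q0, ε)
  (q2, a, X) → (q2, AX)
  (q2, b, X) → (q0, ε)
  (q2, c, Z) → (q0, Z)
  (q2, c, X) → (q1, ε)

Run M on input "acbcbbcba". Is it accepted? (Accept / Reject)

Reject

(q0, acbcbbcba, Z)
  read a, top Z: go to q1, push Z → (q1, cbcbbcba, Z)
  read c, top Z: go to q0, push XZ → (q0, bcbbcba, XZ)
  read b, top X: go to q1, push ε → (q1, cbbcba, Z)
  read c, top Z: go to q0, push XZ → (q0, bbcba, XZ)
  read b, top X: go to q1, push ε → (q1, bcba, Z)
No transition applies at (q1, bcba, Z); input not fully consumed.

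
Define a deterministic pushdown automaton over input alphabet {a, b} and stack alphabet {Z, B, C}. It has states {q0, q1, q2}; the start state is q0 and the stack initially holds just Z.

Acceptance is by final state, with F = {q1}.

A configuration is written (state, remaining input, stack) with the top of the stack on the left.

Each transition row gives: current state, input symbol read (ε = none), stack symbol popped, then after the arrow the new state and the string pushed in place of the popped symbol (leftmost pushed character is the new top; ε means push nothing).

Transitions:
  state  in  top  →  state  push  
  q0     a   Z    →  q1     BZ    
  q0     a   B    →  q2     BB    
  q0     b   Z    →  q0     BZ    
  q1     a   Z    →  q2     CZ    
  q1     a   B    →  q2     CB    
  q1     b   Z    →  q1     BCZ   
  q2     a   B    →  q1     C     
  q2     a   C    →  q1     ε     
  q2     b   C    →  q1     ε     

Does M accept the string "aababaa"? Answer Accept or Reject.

Accept

(q0, aababaa, Z)
  read a, top Z: go to q1, push BZ → (q1, ababaa, BZ)
  read a, top B: go to q2, push CB → (q2, babaa, CBZ)
  read b, top C: go to q1, push ε → (q1, abaa, BZ)
  read a, top B: go to q2, push CB → (q2, baa, CBZ)
  read b, top C: go to q1, push ε → (q1, aa, BZ)
  read a, top B: go to q2, push CB → (q2, a, CBZ)
  read a, top C: go to q1, push ε → (q1, ε, BZ)
All input consumed; state q1 ∈ F.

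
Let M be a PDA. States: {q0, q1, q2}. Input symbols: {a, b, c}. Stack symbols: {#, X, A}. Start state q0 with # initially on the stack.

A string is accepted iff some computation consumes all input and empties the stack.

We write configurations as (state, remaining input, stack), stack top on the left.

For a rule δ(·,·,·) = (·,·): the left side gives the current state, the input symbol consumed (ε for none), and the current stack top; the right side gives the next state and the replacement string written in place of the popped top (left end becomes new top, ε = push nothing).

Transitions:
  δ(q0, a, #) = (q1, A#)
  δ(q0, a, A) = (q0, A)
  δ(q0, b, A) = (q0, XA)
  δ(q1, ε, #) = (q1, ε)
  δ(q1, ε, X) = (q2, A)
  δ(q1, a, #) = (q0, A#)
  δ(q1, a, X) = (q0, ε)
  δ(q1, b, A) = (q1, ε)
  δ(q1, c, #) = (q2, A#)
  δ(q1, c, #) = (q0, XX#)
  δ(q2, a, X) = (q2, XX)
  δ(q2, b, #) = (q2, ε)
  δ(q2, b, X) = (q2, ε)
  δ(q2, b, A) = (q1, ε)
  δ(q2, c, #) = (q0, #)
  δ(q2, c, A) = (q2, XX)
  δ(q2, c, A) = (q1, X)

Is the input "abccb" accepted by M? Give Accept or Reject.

One accepting computation: (q0, abccb, #) ⊢ (q1, bccb, A#) ⊢ (q1, ccb, #) ⊢ (q2, cb, A#) ⊢ (q1, b, X#) ⊢ (q2, b, A#) ⊢ (q1, ε, #) ⊢ (q1, ε, ε)
All input consumed and the stack is empty.

Accept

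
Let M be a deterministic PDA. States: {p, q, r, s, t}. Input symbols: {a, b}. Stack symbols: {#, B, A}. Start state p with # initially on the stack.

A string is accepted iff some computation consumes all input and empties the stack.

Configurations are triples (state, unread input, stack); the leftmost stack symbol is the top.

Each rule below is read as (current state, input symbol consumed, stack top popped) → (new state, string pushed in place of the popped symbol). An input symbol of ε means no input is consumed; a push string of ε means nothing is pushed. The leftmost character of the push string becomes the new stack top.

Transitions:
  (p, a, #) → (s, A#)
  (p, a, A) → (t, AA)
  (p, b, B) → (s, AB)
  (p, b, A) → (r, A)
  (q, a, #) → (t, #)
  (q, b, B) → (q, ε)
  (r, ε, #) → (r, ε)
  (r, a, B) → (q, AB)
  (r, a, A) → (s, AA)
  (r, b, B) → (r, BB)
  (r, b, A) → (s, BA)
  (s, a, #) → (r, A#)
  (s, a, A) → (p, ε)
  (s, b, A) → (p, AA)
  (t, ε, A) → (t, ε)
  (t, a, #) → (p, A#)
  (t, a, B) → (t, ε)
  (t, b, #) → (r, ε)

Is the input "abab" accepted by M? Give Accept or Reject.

Accept

(p, abab, #)
  read a, top #: go to s, push A# → (s, bab, A#)
  read b, top A: go to p, push AA → (p, ab, AA#)
  read a, top A: go to t, push AA → (t, b, AAA#)
  ε-move, top A: go to t, push ε → (t, b, AA#)
  ε-move, top A: go to t, push ε → (t, b, A#)
  ε-move, top A: go to t, push ε → (t, b, #)
  read b, top #: go to r, push ε → (r, ε, ε)
All input consumed and the stack is empty.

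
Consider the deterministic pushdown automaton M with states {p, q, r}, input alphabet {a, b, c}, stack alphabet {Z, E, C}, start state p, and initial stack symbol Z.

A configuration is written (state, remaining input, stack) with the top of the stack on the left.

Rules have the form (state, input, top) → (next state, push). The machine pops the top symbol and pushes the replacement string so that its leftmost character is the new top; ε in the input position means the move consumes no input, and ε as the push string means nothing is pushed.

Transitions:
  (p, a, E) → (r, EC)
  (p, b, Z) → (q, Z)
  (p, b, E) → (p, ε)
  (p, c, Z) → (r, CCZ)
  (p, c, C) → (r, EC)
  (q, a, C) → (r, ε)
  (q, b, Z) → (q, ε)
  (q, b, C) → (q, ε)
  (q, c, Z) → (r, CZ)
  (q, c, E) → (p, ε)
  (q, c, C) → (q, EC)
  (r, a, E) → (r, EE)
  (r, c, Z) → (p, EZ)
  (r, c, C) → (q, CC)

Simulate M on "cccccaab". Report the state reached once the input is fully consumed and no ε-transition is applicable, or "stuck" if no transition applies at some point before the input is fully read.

stuck

(p, cccccaab, Z)
  read c, top Z: go to r, push CCZ → (r, ccccaab, CCZ)
  read c, top C: go to q, push CC → (q, cccaab, CCCZ)
  read c, top C: go to q, push EC → (q, ccaab, ECCCZ)
  read c, top E: go to p, push ε → (p, caab, CCCZ)
  read c, top C: go to r, push EC → (r, aab, ECCCZ)
  read a, top E: go to r, push EE → (r, ab, EECCCZ)
  read a, top E: go to r, push EE → (r, b, EEECCCZ)
No transition for (r, b, top E); M blocks with input b remaining.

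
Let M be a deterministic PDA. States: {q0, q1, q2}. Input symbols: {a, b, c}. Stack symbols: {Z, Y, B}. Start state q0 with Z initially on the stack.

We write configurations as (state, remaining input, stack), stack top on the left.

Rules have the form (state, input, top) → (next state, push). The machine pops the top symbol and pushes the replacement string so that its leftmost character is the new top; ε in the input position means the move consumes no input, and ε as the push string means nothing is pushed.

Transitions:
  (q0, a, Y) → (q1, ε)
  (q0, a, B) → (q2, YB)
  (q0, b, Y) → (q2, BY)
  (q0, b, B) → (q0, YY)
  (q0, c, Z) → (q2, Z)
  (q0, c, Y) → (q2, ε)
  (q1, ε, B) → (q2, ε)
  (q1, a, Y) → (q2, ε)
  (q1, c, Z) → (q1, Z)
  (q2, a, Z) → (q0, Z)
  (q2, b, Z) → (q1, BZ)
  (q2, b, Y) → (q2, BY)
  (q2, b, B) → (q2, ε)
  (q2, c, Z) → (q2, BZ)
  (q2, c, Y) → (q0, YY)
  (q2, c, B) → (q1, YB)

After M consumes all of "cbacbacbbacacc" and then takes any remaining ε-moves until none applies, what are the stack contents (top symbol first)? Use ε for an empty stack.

BZ

(q0, cbacbacbbacacc, Z)
  read c, top Z: go to q2, push Z → (q2, bacbacbbacacc, Z)
  read b, top Z: go to q1, push BZ → (q1, acbacbbacacc, BZ)
  ε-move, top B: go to q2, push ε → (q2, acbacbbacacc, Z)
  read a, top Z: go to q0, push Z → (q0, cbacbbacacc, Z)
  read c, top Z: go to q2, push Z → (q2, bacbbacacc, Z)
  read b, top Z: go to q1, push BZ → (q1, acbbacacc, BZ)
  ε-move, top B: go to q2, push ε → (q2, acbbacacc, Z)
  read a, top Z: go to q0, push Z → (q0, cbbacacc, Z)
  read c, top Z: go to q2, push Z → (q2, bbacacc, Z)
  read b, top Z: go to q1, push BZ → (q1, bacacc, BZ)
  ε-move, top B: go to q2, push ε → (q2, bacacc, Z)
  read b, top Z: go to q1, push BZ → (q1, acacc, BZ)
  ε-move, top B: go to q2, push ε → (q2, acacc, Z)
  read a, top Z: go to q0, push Z → (q0, cacc, Z)
  read c, top Z: go to q2, push Z → (q2, acc, Z)
  read a, top Z: go to q0, push Z → (q0, cc, Z)
  read c, top Z: go to q2, push Z → (q2, c, Z)
  read c, top Z: go to q2, push BZ → (q2, ε, BZ)
All input consumed in state q2 with stack BZ.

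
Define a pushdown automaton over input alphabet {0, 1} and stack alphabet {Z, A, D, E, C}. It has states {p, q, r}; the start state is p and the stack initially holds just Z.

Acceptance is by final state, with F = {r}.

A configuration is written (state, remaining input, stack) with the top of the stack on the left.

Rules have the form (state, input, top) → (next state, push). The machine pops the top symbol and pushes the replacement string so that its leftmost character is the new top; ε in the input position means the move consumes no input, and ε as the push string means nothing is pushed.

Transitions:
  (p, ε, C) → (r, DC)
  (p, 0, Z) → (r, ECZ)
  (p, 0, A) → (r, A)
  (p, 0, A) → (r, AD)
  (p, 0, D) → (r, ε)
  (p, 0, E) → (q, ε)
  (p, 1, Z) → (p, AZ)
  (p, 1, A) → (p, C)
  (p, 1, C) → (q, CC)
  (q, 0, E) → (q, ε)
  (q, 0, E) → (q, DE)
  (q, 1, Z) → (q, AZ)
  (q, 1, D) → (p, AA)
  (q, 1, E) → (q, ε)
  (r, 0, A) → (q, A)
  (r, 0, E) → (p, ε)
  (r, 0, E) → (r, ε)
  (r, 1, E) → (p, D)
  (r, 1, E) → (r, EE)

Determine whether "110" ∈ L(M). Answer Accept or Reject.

Reject

No computation consumes all input and reaches a final state.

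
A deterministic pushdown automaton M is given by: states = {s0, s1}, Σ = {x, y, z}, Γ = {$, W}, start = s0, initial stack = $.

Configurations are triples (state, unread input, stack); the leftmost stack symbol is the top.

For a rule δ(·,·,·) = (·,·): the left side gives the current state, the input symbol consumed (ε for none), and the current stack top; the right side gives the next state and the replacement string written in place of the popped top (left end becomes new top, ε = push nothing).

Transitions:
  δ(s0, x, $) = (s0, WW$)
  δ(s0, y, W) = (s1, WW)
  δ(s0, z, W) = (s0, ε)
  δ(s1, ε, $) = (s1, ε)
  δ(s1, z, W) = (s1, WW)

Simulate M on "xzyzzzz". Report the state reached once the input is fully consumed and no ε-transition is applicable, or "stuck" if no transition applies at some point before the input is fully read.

s1

(s0, xzyzzzz, $)
  read x, top $: go to s0, push WW$ → (s0, zyzzzz, WW$)
  read z, top W: go to s0, push ε → (s0, yzzzz, W$)
  read y, top W: go to s1, push WW → (s1, zzzz, WW$)
  read z, top W: go to s1, push WW → (s1, zzz, WWW$)
  read z, top W: go to s1, push WW → (s1, zz, WWWW$)
  read z, top W: go to s1, push WW → (s1, z, WWWWW$)
  read z, top W: go to s1, push WW → (s1, ε, WWWWWW$)
All input consumed; M is in state s1.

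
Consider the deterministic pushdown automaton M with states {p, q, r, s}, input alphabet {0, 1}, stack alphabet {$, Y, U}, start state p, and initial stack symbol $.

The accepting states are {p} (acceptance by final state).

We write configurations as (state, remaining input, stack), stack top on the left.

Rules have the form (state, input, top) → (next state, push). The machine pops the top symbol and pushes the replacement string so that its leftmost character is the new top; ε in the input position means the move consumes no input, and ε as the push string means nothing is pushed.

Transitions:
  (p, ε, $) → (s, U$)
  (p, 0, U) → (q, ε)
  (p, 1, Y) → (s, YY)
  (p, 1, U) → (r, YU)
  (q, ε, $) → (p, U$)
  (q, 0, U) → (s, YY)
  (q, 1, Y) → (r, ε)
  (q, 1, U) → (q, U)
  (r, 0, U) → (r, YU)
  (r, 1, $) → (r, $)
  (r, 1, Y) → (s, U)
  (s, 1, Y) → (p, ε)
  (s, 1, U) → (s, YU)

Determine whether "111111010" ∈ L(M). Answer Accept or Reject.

Reject

(p, 111111010, $)
  ε-move, top $: go to s, push U$ → (s, 111111010, U$)
  read 1, top U: go to s, push YU → (s, 11111010, YU$)
  read 1, top Y: go to p, push ε → (p, 1111010, U$)
  read 1, top U: go to r, push YU → (r, 111010, YU$)
  read 1, top Y: go to s, push U → (s, 11010, UU$)
  read 1, top U: go to s, push YU → (s, 1010, YUU$)
  read 1, top Y: go to p, push ε → (p, 010, UU$)
  read 0, top U: go to q, push ε → (q, 10, U$)
  read 1, top U: go to q, push U → (q, 0, U$)
  read 0, top U: go to s, push YY → (s, ε, YY$)
All input consumed; state s ∉ F and no further ε-move applies.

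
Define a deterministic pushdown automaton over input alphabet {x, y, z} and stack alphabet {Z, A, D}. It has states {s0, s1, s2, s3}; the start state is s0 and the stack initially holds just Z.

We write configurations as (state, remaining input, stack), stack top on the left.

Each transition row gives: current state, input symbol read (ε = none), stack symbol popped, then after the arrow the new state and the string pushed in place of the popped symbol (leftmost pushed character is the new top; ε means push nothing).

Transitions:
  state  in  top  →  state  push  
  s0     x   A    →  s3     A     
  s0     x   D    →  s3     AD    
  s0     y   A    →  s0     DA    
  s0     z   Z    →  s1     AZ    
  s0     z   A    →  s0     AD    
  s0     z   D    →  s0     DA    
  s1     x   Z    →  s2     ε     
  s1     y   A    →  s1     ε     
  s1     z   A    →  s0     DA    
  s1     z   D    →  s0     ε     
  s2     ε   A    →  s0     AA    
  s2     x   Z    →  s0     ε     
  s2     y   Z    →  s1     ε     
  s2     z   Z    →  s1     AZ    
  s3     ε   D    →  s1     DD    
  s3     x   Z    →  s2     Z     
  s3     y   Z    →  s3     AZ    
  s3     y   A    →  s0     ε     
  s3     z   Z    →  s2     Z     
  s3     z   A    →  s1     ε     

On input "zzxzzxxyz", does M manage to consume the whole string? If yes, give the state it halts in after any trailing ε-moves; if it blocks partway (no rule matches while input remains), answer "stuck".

(s0, zzxzzxxyz, Z) ⊢ (s1, zxzzxxyz, AZ) ⊢ (s0, xzzxxyz, DAZ) ⊢ (s3, zzxxyz, ADAZ) ⊢ (s1, zxxyz, DAZ) ⊢ (s0, xxyz, AZ) ⊢ (s3, xyz, AZ)
No transition for (s3, x, top A); M blocks with input xyz remaining.

stuck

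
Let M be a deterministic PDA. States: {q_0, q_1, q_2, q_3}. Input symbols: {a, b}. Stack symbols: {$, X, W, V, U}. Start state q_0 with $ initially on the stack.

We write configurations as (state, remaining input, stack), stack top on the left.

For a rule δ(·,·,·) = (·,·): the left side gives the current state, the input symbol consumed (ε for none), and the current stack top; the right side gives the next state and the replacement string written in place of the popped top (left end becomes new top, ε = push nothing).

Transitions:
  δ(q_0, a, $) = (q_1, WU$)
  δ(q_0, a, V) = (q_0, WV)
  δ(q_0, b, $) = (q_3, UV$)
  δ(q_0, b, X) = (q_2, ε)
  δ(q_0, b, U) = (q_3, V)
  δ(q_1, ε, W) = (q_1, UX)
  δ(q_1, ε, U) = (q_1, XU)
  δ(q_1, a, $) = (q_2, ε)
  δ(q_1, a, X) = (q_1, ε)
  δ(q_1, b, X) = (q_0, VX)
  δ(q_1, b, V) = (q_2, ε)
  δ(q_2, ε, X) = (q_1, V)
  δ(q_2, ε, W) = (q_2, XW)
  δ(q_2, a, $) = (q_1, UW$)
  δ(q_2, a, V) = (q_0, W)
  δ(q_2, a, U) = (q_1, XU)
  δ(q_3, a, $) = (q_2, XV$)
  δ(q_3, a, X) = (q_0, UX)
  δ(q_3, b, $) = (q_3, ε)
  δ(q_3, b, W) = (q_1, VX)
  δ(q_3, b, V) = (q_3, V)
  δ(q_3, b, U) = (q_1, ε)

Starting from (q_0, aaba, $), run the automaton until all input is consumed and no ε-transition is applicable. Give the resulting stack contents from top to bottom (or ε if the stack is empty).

(q_0, aaba, $)
  read a, top $: go to q_1, push WU$ → (q_1, aba, WU$)
  ε-move, top W: go to q_1, push UX → (q_1, aba, UXU$)
  ε-move, top U: go to q_1, push XU → (q_1, aba, XUXU$)
  read a, top X: go to q_1, push ε → (q_1, ba, UXU$)
  ε-move, top U: go to q_1, push XU → (q_1, ba, XUXU$)
  read b, top X: go to q_0, push VX → (q_0, a, VXUXU$)
  read a, top V: go to q_0, push WV → (q_0, ε, WVXUXU$)
All input consumed in state q_0 with stack WVXUXU$.

WVXUXU$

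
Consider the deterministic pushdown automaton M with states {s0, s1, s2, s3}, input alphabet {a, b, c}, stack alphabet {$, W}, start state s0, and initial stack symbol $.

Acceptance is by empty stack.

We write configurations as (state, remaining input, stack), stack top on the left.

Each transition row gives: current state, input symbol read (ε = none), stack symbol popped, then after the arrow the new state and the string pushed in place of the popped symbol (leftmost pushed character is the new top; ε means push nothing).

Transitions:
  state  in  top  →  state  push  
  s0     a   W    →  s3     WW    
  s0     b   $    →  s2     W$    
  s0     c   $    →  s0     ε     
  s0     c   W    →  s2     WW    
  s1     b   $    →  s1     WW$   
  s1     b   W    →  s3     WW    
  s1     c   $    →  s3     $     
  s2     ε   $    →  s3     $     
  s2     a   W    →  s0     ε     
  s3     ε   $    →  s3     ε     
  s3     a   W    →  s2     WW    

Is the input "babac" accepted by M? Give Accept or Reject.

(s0, babac, $)
  read b, top $: go to s2, push W$ → (s2, abac, W$)
  read a, top W: go to s0, push ε → (s0, bac, $)
  read b, top $: go to s2, push W$ → (s2, ac, W$)
  read a, top W: go to s0, push ε → (s0, c, $)
  read c, top $: go to s0, push ε → (s0, ε, ε)
All input consumed and the stack is empty.

Accept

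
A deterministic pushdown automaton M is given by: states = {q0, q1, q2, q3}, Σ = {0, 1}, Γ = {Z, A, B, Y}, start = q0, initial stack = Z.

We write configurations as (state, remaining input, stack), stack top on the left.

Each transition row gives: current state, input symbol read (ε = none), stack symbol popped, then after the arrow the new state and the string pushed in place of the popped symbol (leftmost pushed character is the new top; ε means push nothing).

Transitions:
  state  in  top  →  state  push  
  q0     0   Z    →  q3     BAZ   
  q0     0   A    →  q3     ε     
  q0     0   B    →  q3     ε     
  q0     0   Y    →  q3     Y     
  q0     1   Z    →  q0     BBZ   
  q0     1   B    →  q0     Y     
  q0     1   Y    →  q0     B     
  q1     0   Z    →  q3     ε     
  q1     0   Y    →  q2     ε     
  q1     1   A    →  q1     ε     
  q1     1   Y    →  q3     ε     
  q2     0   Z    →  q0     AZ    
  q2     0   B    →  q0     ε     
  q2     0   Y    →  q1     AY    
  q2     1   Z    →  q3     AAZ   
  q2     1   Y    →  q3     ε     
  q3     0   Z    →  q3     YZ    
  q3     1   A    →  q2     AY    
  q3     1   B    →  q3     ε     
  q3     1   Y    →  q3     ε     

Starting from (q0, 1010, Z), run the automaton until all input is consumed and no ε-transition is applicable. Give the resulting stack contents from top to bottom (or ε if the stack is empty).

(q0, 1010, Z) ⊢ (q0, 010, BBZ) ⊢ (q3, 10, BZ) ⊢ (q3, 0, Z) ⊢ (q3, ε, YZ)
All input consumed in state q3 with stack YZ.

YZ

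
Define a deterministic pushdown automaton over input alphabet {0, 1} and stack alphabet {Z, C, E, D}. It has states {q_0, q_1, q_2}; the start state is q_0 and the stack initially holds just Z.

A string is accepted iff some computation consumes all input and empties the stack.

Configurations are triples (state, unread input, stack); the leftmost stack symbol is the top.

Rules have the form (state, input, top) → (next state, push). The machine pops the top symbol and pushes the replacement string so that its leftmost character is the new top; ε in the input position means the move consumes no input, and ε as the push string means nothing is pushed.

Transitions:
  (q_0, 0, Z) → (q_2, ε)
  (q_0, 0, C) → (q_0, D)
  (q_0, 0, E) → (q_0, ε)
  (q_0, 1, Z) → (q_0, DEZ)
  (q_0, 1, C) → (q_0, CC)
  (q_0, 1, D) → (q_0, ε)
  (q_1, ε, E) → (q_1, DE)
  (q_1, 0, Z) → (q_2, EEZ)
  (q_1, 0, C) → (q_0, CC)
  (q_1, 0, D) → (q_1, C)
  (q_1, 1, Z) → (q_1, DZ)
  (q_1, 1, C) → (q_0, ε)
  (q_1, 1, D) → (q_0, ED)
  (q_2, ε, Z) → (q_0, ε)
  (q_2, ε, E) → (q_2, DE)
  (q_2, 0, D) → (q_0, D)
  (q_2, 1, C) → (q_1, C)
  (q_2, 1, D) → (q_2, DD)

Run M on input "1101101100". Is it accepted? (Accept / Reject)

Accept

(q_0, 1101101100, Z) ⊢ (q_0, 101101100, DEZ) ⊢ (q_0, 01101100, EZ) ⊢ (q_0, 1101100, Z) ⊢ (q_0, 101100, DEZ) ⊢ (q_0, 01100, EZ) ⊢ (q_0, 1100, Z) ⊢ (q_0, 100, DEZ) ⊢ (q_0, 00, EZ) ⊢ (q_0, 0, Z) ⊢ (q_2, ε, ε)
All input consumed and the stack is empty.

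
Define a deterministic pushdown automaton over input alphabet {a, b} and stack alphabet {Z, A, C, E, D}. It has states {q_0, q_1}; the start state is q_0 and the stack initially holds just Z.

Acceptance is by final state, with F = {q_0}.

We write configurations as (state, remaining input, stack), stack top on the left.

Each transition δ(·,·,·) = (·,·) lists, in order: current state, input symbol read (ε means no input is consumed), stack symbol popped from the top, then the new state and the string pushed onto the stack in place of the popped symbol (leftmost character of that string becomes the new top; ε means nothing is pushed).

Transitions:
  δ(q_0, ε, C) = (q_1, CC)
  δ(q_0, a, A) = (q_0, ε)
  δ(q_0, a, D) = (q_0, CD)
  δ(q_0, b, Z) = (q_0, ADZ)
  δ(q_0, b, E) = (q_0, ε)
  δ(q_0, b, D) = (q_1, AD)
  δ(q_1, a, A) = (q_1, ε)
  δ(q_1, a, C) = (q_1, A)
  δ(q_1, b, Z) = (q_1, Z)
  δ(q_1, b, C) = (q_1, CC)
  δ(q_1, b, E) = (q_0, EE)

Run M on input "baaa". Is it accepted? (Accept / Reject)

Reject

(q_0, baaa, Z) ⊢ (q_0, aaa, ADZ) ⊢ (q_0, aa, DZ) ⊢ (q_0, a, CDZ) ⊢ (q_1, a, CCDZ) ⊢ (q_1, ε, ACDZ)
All input consumed; state q_1 ∉ F and no further ε-move applies.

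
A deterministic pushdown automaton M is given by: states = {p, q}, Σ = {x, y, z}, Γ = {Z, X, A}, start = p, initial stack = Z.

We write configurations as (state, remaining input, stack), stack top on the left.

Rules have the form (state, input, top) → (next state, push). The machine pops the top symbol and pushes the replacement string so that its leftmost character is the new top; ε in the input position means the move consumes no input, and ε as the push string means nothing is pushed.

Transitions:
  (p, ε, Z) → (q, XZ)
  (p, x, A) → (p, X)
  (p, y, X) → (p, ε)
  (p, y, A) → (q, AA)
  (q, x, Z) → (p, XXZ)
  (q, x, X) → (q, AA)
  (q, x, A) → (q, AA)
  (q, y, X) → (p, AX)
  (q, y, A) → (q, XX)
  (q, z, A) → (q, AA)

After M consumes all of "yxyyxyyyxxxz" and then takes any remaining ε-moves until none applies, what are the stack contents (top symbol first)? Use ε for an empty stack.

(p, yxyyxyyyxxxz, Z) ⊢ (q, yxyyxyyyxxxz, XZ) ⊢ (p, xyyxyyyxxxz, AXZ) ⊢ (p, yyxyyyxxxz, XXZ) ⊢ (p, yxyyyxxxz, XZ) ⊢ (p, xyyyxxxz, Z) ⊢ (q, xyyyxxxz, XZ) ⊢ (q, yyyxxxz, AAZ) ⊢ (q, yyxxxz, XXAZ) ⊢ (p, yxxxz, AXXAZ) ⊢ (q, xxxz, AAXXAZ) ⊢ (q, xxz, AAAXXAZ) ⊢ (q, xz, AAAAXXAZ) ⊢ (q, z, AAAAAXXAZ) ⊢ (q, ε, AAAAAAXXAZ)
All input consumed in state q with stack AAAAAAXXAZ.

AAAAAAXXAZ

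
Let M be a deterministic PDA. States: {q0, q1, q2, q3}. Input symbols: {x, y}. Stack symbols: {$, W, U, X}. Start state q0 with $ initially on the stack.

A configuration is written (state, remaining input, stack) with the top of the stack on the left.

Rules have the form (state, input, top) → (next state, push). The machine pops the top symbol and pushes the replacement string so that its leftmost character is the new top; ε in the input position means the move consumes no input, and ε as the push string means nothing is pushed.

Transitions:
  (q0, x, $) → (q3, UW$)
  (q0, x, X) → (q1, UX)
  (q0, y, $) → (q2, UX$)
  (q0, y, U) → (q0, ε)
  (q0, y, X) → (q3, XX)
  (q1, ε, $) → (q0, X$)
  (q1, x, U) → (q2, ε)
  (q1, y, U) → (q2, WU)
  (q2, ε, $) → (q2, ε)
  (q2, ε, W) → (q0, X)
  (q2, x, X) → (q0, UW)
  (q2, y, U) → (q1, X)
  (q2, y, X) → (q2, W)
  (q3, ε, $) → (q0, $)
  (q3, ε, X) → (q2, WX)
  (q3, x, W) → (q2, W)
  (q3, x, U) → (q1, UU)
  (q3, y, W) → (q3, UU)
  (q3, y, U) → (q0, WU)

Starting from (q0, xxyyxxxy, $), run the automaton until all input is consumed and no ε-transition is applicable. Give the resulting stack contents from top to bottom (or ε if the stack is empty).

WXXUUW$

(q0, xxyyxxxy, $)
  read x, top $: go to q3, push UW$ → (q3, xyyxxxy, UW$)
  read x, top U: go to q1, push UU → (q1, yyxxxy, UUW$)
  read y, top U: go to q2, push WU → (q2, yxxxy, WUUW$)
  ε-move, top W: go to q0, push X → (q0, yxxxy, XUUW$)
  read y, top X: go to q3, push XX → (q3, xxxy, XXUUW$)
  ε-move, top X: go to q2, push WX → (q2, xxxy, WXXUUW$)
  ε-move, top W: go to q0, push X → (q0, xxxy, XXXUUW$)
  read x, top X: go to q1, push UX → (q1, xxy, UXXXUUW$)
  read x, top U: go to q2, push ε → (q2, xy, XXXUUW$)
  read x, top X: go to q0, push UW → (q0, y, UWXXUUW$)
  read y, top U: go to q0, push ε → (q0, ε, WXXUUW$)
All input consumed in state q0 with stack WXXUUW$.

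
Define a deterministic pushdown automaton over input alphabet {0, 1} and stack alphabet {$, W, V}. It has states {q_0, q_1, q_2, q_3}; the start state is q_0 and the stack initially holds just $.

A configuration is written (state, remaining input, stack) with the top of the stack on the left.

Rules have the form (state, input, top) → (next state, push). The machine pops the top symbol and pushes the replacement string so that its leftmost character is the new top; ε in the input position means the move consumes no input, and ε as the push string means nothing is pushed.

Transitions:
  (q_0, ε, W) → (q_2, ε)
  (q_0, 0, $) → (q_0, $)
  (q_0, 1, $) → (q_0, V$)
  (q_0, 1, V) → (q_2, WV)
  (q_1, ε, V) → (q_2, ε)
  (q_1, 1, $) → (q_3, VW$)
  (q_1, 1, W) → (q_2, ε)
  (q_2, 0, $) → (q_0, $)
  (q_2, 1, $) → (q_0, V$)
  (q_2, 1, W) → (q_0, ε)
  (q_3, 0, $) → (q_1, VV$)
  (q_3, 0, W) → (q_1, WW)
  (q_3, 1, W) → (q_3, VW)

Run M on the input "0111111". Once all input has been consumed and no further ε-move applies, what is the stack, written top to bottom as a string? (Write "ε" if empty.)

(q_0, 0111111, $)
  read 0, top $: go to q_0, push $ → (q_0, 111111, $)
  read 1, top $: go to q_0, push V$ → (q_0, 11111, V$)
  read 1, top V: go to q_2, push WV → (q_2, 1111, WV$)
  read 1, top W: go to q_0, push ε → (q_0, 111, V$)
  read 1, top V: go to q_2, push WV → (q_2, 11, WV$)
  read 1, top W: go to q_0, push ε → (q_0, 1, V$)
  read 1, top V: go to q_2, push WV → (q_2, ε, WV$)
All input consumed in state q_2 with stack WV$.

WV$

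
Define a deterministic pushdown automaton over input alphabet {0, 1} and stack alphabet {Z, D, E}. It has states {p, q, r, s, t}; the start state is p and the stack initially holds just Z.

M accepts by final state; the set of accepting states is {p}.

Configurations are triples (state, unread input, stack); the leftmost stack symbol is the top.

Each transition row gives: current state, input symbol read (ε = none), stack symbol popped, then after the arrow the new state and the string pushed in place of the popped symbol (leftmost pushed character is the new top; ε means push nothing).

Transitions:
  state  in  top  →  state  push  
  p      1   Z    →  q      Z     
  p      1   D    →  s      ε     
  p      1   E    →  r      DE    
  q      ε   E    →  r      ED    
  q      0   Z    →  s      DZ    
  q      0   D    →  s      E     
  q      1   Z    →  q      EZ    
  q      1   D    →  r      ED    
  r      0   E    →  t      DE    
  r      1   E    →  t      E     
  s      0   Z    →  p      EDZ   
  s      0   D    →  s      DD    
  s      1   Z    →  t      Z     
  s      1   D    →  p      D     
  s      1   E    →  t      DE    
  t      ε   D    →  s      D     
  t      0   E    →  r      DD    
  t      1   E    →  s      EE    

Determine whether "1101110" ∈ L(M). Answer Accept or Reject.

Reject

(p, 1101110, Z)
  read 1, top Z: go to q, push Z → (q, 101110, Z)
  read 1, top Z: go to q, push EZ → (q, 01110, EZ)
  ε-move, top E: go to r, push ED → (r, 01110, EDZ)
  read 0, top E: go to t, push DE → (t, 1110, DEDZ)
  ε-move, top D: go to s, push D → (s, 1110, DEDZ)
  read 1, top D: go to p, push D → (p, 110, DEDZ)
  read 1, top D: go to s, push ε → (s, 10, EDZ)
  read 1, top E: go to t, push DE → (t, 0, DEDZ)
  ε-move, top D: go to s, push D → (s, 0, DEDZ)
  read 0, top D: go to s, push DD → (s, ε, DDEDZ)
All input consumed; state s ∉ F and no further ε-move applies.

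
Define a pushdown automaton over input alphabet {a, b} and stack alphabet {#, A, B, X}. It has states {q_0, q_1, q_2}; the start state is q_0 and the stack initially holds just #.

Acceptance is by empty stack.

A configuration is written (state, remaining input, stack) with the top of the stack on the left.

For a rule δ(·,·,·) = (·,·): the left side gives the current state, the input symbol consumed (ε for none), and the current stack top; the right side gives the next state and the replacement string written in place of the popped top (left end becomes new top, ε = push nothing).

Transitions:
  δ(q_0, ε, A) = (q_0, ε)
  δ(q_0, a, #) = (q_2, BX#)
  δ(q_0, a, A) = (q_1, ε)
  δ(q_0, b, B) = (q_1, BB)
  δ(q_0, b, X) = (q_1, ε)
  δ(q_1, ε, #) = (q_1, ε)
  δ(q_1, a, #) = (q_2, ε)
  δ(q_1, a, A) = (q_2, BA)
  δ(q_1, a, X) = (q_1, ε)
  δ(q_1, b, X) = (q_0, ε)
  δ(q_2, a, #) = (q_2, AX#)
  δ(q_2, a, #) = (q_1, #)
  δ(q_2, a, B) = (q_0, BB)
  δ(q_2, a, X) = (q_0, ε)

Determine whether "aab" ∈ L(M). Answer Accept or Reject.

Reject

No computation consumes all input and empties the stack.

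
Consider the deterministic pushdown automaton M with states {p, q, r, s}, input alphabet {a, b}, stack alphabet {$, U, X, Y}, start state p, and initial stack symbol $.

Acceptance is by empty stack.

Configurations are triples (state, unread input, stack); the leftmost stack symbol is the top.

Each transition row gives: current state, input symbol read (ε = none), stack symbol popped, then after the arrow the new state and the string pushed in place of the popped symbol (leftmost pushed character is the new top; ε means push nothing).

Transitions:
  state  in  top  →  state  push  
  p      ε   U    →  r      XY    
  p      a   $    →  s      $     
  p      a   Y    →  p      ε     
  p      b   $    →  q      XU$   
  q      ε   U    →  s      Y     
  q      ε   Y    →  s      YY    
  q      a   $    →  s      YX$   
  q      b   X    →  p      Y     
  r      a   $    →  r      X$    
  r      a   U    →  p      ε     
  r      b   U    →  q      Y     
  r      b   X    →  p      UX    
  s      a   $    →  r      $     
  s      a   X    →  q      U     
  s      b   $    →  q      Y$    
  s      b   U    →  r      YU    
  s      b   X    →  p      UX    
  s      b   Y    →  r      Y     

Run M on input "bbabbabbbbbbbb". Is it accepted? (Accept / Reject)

(p, bbabbabbbbbbbb, $)
  read b, top $: go to q, push XU$ → (q, babbabbbbbbbb, XU$)
  read b, top X: go to p, push Y → (p, abbabbbbbbbb, YU$)
  read a, top Y: go to p, push ε → (p, bbabbbbbbbb, U$)
  ε-move, top U: go to r, push XY → (r, bbabbbbbbbb, XY$)
  read b, top X: go to p, push UX → (p, babbbbbbbb, UXY$)
  ε-move, top U: go to r, push XY → (r, babbbbbbbb, XYXY$)
  read b, top X: go to p, push UX → (p, abbbbbbbb, UXYXY$)
  ε-move, top U: go to r, push XY → (r, abbbbbbbb, XYXYXY$)
No transition applies at (r, abbbbbbbb, XYXYXY$); input not fully consumed.

Reject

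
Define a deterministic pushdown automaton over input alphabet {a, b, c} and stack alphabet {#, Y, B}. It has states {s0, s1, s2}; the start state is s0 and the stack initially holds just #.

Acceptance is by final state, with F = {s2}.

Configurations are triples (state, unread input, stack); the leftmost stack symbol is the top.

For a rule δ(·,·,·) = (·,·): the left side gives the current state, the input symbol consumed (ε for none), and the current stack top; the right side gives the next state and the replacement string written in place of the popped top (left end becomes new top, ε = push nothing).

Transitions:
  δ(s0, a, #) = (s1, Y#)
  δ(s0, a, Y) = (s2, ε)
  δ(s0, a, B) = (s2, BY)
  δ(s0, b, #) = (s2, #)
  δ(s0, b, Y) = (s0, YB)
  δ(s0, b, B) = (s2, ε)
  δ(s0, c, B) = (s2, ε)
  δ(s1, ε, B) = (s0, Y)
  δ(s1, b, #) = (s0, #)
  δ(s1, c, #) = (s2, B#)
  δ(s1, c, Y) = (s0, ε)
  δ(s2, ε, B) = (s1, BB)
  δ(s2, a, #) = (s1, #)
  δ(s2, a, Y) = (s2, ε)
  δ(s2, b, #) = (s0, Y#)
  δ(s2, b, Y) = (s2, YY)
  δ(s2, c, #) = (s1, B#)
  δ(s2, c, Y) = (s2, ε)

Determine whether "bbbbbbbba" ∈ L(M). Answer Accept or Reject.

Accept

(s0, bbbbbbbba, #) ⊢ (s2, bbbbbbba, #) ⊢ (s0, bbbbbba, Y#) ⊢ (s0, bbbbba, YB#) ⊢ (s0, bbbba, YBB#) ⊢ (s0, bbba, YBBB#) ⊢ (s0, bba, YBBBB#) ⊢ (s0, ba, YBBBBB#) ⊢ (s0, a, YBBBBBB#) ⊢ (s2, ε, BBBBBB#)
All input consumed; state s2 ∈ F.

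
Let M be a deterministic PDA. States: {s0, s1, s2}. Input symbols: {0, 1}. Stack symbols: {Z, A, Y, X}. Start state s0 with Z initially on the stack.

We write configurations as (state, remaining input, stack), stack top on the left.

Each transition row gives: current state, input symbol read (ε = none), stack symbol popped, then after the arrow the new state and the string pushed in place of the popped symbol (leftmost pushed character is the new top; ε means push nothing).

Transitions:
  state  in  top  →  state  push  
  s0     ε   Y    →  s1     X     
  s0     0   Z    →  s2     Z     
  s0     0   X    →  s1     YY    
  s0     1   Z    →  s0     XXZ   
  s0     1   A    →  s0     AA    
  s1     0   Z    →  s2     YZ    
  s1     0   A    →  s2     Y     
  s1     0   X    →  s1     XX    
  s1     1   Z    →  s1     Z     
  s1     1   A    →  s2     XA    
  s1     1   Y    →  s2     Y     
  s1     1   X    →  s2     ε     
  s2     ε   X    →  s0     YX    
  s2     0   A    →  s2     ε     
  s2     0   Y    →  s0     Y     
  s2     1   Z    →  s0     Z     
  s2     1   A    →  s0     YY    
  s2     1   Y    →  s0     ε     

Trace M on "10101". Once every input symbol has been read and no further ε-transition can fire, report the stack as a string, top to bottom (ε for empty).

YXZ

(s0, 10101, Z)
  read 1, top Z: go to s0, push XXZ → (s0, 0101, XXZ)
  read 0, top X: go to s1, push YY → (s1, 101, YYXZ)
  read 1, top Y: go to s2, push Y → (s2, 01, YYXZ)
  read 0, top Y: go to s0, push Y → (s0, 1, YYXZ)
  ε-move, top Y: go to s1, push X → (s1, 1, XYXZ)
  read 1, top X: go to s2, push ε → (s2, ε, YXZ)
All input consumed in state s2 with stack YXZ.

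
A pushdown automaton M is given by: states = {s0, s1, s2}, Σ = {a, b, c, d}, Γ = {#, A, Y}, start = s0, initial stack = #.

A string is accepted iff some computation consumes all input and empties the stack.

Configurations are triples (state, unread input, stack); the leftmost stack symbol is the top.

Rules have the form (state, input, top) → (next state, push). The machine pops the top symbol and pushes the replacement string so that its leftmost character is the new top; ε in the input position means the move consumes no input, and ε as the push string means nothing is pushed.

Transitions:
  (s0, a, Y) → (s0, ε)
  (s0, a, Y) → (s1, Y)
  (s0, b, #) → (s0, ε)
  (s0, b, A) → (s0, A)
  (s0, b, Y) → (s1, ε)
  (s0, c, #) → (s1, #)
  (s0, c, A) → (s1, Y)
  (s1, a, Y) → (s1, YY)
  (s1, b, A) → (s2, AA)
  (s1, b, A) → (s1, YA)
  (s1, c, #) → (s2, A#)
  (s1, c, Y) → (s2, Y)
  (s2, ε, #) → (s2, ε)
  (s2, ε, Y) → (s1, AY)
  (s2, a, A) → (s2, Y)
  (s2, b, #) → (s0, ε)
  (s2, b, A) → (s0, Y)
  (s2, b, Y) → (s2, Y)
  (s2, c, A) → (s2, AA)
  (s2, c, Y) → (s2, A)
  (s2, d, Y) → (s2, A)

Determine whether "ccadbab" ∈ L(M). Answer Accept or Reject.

Accept

One accepting computation: (s0, ccadbab, #) ⊢ (s1, cadbab, #) ⊢ (s2, adbab, A#) ⊢ (s2, dbab, Y#) ⊢ (s2, bab, A#) ⊢ (s0, ab, Y#) ⊢ (s0, b, #) ⊢ (s0, ε, ε)
All input consumed and the stack is empty.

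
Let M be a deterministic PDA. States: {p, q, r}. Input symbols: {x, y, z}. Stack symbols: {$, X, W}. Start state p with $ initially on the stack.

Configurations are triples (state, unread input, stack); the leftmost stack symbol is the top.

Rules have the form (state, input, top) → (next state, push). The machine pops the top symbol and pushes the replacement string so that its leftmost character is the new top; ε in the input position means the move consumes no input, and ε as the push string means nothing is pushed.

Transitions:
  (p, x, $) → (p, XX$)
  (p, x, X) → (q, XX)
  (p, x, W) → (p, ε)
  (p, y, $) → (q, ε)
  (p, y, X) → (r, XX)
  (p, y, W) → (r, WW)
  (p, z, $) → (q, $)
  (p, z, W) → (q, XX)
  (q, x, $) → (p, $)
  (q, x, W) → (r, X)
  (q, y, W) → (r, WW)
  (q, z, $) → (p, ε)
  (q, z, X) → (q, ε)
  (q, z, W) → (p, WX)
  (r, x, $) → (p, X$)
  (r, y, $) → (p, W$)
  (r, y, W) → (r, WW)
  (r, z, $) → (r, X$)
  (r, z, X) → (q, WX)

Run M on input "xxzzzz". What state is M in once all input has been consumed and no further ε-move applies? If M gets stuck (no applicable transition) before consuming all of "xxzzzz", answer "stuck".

p

(p, xxzzzz, $)
  read x, top $: go to p, push XX$ → (p, xzzzz, XX$)
  read x, top X: go to q, push XX → (q, zzzz, XXX$)
  read z, top X: go to q, push ε → (q, zzz, XX$)
  read z, top X: go to q, push ε → (q, zz, X$)
  read z, top X: go to q, push ε → (q, z, $)
  read z, top $: go to p, push ε → (p, ε, ε)
All input consumed; M is in state p.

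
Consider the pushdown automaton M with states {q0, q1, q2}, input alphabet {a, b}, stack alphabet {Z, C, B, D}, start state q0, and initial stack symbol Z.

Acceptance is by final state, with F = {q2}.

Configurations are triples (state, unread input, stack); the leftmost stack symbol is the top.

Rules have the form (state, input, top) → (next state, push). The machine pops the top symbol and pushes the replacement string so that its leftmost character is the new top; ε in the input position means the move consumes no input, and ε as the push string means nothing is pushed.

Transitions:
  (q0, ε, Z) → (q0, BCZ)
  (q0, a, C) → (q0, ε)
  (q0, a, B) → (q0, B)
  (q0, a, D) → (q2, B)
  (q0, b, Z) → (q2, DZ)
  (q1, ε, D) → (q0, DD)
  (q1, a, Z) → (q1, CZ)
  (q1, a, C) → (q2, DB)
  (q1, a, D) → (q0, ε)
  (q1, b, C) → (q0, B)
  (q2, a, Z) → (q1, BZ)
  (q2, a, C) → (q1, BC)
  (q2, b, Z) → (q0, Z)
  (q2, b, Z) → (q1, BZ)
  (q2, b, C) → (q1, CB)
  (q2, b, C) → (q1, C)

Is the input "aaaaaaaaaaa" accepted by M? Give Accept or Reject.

Reject

No computation consumes all input and reaches a final state.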